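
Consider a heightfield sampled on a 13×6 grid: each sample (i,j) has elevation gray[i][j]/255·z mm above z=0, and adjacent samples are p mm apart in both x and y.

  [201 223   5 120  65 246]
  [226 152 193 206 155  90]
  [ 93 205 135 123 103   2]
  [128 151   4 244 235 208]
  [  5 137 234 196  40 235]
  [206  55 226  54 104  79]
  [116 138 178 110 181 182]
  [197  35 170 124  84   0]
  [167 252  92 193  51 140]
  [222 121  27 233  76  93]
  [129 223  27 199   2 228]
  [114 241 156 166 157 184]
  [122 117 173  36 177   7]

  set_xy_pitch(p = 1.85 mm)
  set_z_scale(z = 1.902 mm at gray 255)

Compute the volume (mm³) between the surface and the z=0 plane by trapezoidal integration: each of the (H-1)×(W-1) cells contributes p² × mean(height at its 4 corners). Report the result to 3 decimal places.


height_mm = gray/255 × 1.902; cell vol = 1.85² × mean(4 corners)
unit = 1.85² × 1.902 / (4×255) = 0.00638196 mm³ per gray-sum
row 0: Σ corner-gray over 5 cells = 3001  → 19.1522
row 1: Σ corner-gray over 5 cells = 2955  → 18.8587
row 2: Σ corner-gray over 5 cells = 2831  → 18.0673
row 3: Σ corner-gray over 5 cells = 3058  → 19.5160
row 4: Σ corner-gray over 5 cells = 2617  → 16.7016
row 5: Σ corner-gray over 5 cells = 2675  → 17.0717
row 6: Σ corner-gray over 5 cells = 2535  → 16.1783
row 7: Σ corner-gray over 5 cells = 2506  → 15.9932
row 8: Σ corner-gray over 5 cells = 2712  → 17.3079
row 9: Σ corner-gray over 5 cells = 2488  → 15.8783
row 10: Σ corner-gray over 5 cells = 2997  → 19.1267
row 11: Σ corner-gray over 5 cells = 2873  → 18.3354
Σ rows: total corner-gray = 33248  → 212.1873 mm³

212.187


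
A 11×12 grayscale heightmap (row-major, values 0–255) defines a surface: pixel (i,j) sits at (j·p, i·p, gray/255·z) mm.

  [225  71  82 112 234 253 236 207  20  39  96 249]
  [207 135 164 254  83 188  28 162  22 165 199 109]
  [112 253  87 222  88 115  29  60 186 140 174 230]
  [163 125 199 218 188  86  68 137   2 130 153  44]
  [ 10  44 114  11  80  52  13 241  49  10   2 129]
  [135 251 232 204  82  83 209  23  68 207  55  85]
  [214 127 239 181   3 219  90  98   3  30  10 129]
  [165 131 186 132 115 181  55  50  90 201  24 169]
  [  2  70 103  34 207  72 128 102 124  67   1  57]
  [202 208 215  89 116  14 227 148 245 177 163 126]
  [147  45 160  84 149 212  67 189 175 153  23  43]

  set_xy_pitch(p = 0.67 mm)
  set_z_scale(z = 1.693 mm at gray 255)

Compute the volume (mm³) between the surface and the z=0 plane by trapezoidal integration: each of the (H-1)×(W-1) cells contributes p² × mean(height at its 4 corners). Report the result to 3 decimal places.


height_mm = gray/255 × 1.693; cell vol = 0.67² × mean(4 corners)
unit = 0.67² × 1.693 / (4×255) = 0.000745086 mm³ per gray-sum
row 0: Σ corner-gray over 11 cells = 6290  → 4.6866
row 1: Σ corner-gray over 11 cells = 6166  → 4.5942
row 2: Σ corner-gray over 11 cells = 5869  → 4.3729
row 3: Σ corner-gray over 11 cells = 4190  → 3.1219
row 4: Σ corner-gray over 11 cells = 4419  → 3.2925
row 5: Σ corner-gray over 11 cells = 5391  → 4.0168
row 6: Σ corner-gray over 11 cells = 5007  → 3.7306
row 7: Σ corner-gray over 11 cells = 4539  → 3.3819
row 8: Σ corner-gray over 11 cells = 5407  → 4.0287
row 9: Σ corner-gray over 11 cells = 6236  → 4.6464
Σ rows: total corner-gray = 53514  → 39.8725 mm³

39.873


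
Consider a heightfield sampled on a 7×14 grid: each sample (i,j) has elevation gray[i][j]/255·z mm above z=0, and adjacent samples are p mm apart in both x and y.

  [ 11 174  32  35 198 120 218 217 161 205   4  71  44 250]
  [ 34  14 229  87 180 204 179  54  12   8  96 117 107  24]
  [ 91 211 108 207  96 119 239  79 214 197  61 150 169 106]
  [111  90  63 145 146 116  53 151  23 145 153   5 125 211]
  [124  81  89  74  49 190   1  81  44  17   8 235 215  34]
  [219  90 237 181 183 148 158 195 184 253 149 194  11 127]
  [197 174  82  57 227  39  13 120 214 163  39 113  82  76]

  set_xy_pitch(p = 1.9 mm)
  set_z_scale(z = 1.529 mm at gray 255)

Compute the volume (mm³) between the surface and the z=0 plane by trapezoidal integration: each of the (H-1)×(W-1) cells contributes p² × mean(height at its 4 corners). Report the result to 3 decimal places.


205.506

height_mm = gray/255 × 1.529; cell vol = 1.9² × mean(4 corners)
unit = 1.9² × 1.529 / (4×255) = 0.00541146 mm³ per gray-sum
row 0: Σ corner-gray over 13 cells = 5851  → 31.6625
row 1: Σ corner-gray over 13 cells = 6529  → 35.3314
row 2: Σ corner-gray over 13 cells = 6649  → 35.9808
row 3: Σ corner-gray over 13 cells = 5078  → 27.4794
row 4: Σ corner-gray over 13 cells = 6638  → 35.9213
row 5: Σ corner-gray over 13 cells = 7231  → 39.1303
Σ rows: total corner-gray = 37976  → 205.5056 mm³


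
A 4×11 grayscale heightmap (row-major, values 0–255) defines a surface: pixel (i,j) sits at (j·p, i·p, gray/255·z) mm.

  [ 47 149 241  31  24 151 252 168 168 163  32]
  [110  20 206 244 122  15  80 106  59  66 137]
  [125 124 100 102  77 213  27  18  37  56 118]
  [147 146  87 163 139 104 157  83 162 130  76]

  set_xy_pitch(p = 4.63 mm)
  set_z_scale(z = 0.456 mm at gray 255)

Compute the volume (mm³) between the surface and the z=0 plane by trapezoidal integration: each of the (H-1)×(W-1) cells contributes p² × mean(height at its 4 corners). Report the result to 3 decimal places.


124.644

height_mm = gray/255 × 0.456; cell vol = 4.63² × mean(4 corners)
unit = 4.63² × 0.456 / (4×255) = 0.00958356 mm³ per gray-sum
row 0: Σ corner-gray over 10 cells = 4856  → 46.5377
row 1: Σ corner-gray over 10 cells = 3834  → 36.7434
row 2: Σ corner-gray over 10 cells = 4316  → 41.3626
Σ rows: total corner-gray = 13006  → 124.6437 mm³


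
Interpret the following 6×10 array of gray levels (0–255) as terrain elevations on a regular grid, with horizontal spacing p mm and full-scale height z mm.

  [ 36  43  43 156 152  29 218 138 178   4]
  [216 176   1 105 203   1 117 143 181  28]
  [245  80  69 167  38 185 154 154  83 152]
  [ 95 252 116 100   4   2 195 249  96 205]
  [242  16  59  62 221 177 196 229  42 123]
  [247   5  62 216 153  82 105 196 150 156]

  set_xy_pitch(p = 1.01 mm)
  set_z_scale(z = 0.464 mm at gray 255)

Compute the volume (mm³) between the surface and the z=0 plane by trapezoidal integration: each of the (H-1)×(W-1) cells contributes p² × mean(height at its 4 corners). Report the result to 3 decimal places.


height_mm = gray/255 × 0.464; cell vol = 1.01² × mean(4 corners)
unit = 1.01² × 0.464 / (4×255) = 0.000464045 mm³ per gray-sum
row 0: Σ corner-gray over 9 cells = 4052  → 1.8803
row 1: Σ corner-gray over 9 cells = 4355  → 2.0209
row 2: Σ corner-gray over 9 cells = 4585  → 2.1276
row 3: Σ corner-gray over 9 cells = 4697  → 2.1796
row 4: Σ corner-gray over 9 cells = 4710  → 2.1857
Σ rows: total corner-gray = 22399  → 10.3942 mm³

10.394


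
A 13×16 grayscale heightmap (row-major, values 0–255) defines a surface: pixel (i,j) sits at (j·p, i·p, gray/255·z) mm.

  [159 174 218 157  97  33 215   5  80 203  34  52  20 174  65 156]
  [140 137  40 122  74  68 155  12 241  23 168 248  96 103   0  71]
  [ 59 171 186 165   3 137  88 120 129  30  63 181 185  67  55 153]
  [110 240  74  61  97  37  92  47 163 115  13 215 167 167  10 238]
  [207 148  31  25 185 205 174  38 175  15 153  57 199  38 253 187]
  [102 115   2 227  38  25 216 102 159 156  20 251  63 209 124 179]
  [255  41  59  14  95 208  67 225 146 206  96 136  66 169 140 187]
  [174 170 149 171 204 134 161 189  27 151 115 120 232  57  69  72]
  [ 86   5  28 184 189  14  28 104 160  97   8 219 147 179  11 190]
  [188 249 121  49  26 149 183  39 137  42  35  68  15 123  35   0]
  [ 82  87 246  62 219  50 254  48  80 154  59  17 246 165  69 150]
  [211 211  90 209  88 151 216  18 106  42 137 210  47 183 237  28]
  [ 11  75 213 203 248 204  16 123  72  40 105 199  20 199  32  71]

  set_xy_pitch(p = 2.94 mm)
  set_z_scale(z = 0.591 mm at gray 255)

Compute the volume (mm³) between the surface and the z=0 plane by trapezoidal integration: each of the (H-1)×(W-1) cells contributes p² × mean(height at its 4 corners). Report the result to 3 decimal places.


424.731

height_mm = gray/255 × 0.591; cell vol = 2.94² × mean(4 corners)
unit = 2.94² × 0.591 / (4×255) = 0.0050082 mm³ per gray-sum
row 0: Σ corner-gray over 15 cells = 6554  → 32.8238
row 1: Σ corner-gray over 15 cells = 6557  → 32.8388
row 2: Σ corner-gray over 15 cells = 6716  → 33.6351
row 3: Σ corner-gray over 15 cells = 7130  → 35.7085
row 4: Σ corner-gray over 15 cells = 7481  → 37.4664
row 5: Σ corner-gray over 15 cells = 7473  → 37.4263
row 6: Σ corner-gray over 15 cells = 7922  → 39.6750
row 7: Σ corner-gray over 15 cells = 7166  → 35.8888
row 8: Σ corner-gray over 15 cells = 5752  → 28.8072
row 9: Σ corner-gray over 15 cells = 6474  → 32.4231
row 10: Σ corner-gray over 15 cells = 7873  → 39.4296
row 11: Σ corner-gray over 15 cells = 7709  → 38.6082
Σ rows: total corner-gray = 84807  → 424.7307 mm³


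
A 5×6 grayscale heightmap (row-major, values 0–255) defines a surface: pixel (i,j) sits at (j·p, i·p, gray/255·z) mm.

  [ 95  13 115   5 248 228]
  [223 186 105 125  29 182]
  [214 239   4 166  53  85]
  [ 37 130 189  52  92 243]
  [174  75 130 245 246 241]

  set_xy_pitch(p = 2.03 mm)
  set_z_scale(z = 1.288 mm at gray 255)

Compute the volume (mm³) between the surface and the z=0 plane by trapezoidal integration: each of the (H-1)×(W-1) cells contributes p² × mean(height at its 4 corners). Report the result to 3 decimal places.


53.806

height_mm = gray/255 × 1.288; cell vol = 2.03² × mean(4 corners)
unit = 2.03² × 1.288 / (4×255) = 0.00520365 mm³ per gray-sum
row 0: Σ corner-gray over 5 cells = 2380  → 12.3847
row 1: Σ corner-gray over 5 cells = 2518  → 13.1028
row 2: Σ corner-gray over 5 cells = 2429  → 12.6397
row 3: Σ corner-gray over 5 cells = 3013  → 15.6786
Σ rows: total corner-gray = 10340  → 53.8057 mm³


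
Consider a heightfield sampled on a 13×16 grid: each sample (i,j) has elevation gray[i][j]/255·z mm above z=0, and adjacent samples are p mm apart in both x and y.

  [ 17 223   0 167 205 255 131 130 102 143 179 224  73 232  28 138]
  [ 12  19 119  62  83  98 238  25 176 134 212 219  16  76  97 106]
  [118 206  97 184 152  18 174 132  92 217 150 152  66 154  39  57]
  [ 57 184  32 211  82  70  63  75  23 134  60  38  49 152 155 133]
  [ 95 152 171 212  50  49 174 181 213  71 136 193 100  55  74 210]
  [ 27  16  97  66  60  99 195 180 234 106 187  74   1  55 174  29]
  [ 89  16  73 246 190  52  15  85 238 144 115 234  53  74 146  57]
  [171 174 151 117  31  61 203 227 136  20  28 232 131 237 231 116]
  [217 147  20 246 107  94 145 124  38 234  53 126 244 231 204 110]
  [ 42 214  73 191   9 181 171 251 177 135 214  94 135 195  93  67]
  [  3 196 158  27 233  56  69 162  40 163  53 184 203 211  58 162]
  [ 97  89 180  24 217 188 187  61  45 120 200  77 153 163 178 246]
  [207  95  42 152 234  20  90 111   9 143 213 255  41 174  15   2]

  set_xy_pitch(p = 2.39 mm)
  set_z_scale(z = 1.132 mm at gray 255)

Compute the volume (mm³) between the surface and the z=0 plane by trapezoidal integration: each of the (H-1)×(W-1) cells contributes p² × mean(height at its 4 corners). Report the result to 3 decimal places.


574.481

height_mm = gray/255 × 1.132; cell vol = 2.39² × mean(4 corners)
unit = 2.39² × 1.132 / (4×255) = 0.00633931 mm³ per gray-sum
row 0: Σ corner-gray over 15 cells = 7605  → 48.2105
row 1: Σ corner-gray over 15 cells = 7107  → 45.0535
row 2: Σ corner-gray over 15 cells = 6687  → 42.3910
row 3: Σ corner-gray over 15 cells = 6813  → 43.1897
row 4: Σ corner-gray over 15 cells = 7111  → 45.0788
row 5: Σ corner-gray over 15 cells = 6652  → 42.1691
row 6: Σ corner-gray over 15 cells = 7753  → 49.1487
row 7: Σ corner-gray over 15 cells = 8598  → 54.5054
row 8: Σ corner-gray over 15 cells = 8728  → 55.3295
row 9: Σ corner-gray over 15 cells = 8166  → 51.7668
row 10: Σ corner-gray over 15 cells = 7898  → 50.0679
row 11: Σ corner-gray over 15 cells = 7504  → 47.5702
Σ rows: total corner-gray = 90622  → 574.4810 mm³


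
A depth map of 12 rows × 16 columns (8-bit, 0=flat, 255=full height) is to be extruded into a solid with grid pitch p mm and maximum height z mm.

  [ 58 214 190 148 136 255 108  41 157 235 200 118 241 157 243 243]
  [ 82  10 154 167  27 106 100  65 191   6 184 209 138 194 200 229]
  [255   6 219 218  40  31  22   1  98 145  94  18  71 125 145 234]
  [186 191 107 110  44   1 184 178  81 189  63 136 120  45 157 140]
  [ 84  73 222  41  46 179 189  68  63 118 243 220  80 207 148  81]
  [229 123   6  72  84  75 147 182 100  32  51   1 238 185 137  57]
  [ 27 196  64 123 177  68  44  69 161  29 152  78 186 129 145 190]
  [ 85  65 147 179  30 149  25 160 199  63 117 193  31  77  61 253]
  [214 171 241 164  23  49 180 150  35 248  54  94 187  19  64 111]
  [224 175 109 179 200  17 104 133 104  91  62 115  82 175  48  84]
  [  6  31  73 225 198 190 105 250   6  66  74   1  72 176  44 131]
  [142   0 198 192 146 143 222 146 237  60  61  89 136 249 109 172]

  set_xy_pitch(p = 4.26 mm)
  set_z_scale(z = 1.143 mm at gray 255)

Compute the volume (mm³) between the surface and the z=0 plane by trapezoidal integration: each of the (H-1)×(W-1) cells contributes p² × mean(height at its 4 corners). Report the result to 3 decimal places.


height_mm = gray/255 × 1.143; cell vol = 4.26² × mean(4 corners)
unit = 4.26² × 1.143 / (4×255) = 0.020336 mm³ per gray-sum
row 0: Σ corner-gray over 15 cells = 9000  → 183.0239
row 1: Σ corner-gray over 15 cells = 6768  → 137.6340
row 2: Σ corner-gray over 15 cells = 6493  → 132.0416
row 3: Σ corner-gray over 15 cells = 7497  → 152.4589
row 4: Σ corner-gray over 15 cells = 7111  → 144.6092
row 5: Σ corner-gray over 15 cells = 6611  → 134.4412
row 6: Σ corner-gray over 15 cells = 6789  → 138.0610
row 7: Σ corner-gray over 15 cells = 7013  → 142.6163
row 8: Σ corner-gray over 15 cells = 7179  → 145.9921
row 9: Σ corner-gray over 15 cells = 6655  → 135.3360
row 10: Σ corner-gray over 15 cells = 7449  → 151.4828
Σ rows: total corner-gray = 78565  → 1597.6968 mm³

1597.697


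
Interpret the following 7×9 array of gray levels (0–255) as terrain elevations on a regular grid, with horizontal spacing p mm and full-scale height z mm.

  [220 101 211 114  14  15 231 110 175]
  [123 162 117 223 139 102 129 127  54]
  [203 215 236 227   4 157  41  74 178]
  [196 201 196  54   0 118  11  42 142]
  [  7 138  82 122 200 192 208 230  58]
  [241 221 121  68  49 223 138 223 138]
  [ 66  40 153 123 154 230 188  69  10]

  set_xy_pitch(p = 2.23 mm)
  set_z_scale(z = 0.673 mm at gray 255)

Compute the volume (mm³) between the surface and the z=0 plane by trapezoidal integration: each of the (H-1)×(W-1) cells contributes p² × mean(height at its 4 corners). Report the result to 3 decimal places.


height_mm = gray/255 × 0.673; cell vol = 2.23² × mean(4 corners)
unit = 2.23² × 0.673 / (4×255) = 0.00328114 mm³ per gray-sum
row 0: Σ corner-gray over 8 cells = 4162  → 13.6561
row 1: Σ corner-gray over 8 cells = 4464  → 14.6470
row 2: Σ corner-gray over 8 cells = 3871  → 12.7013
row 3: Σ corner-gray over 8 cells = 3991  → 13.0950
row 4: Σ corner-gray over 8 cells = 4874  → 15.9923
row 5: Σ corner-gray over 8 cells = 4455  → 14.6175
Σ rows: total corner-gray = 25817  → 84.7092 mm³

84.709


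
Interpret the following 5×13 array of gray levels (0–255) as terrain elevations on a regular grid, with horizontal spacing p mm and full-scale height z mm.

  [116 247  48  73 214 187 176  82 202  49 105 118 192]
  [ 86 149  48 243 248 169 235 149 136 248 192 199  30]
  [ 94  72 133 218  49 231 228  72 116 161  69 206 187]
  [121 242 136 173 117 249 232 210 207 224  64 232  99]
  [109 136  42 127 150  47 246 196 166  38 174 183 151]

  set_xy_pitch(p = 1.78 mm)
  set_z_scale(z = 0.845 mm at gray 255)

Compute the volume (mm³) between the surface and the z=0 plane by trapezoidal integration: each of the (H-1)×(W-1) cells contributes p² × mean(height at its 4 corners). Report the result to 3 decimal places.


79.904

height_mm = gray/255 × 0.845; cell vol = 1.78² × mean(4 corners)
unit = 1.78² × 0.845 / (4×255) = 0.0026248 mm³ per gray-sum
row 0: Σ corner-gray over 12 cells = 7458  → 19.5758
row 1: Σ corner-gray over 12 cells = 7539  → 19.7884
row 2: Σ corner-gray over 12 cells = 7783  → 20.4288
row 3: Σ corner-gray over 12 cells = 7662  → 20.1112
Σ rows: total corner-gray = 30442  → 79.9042 mm³


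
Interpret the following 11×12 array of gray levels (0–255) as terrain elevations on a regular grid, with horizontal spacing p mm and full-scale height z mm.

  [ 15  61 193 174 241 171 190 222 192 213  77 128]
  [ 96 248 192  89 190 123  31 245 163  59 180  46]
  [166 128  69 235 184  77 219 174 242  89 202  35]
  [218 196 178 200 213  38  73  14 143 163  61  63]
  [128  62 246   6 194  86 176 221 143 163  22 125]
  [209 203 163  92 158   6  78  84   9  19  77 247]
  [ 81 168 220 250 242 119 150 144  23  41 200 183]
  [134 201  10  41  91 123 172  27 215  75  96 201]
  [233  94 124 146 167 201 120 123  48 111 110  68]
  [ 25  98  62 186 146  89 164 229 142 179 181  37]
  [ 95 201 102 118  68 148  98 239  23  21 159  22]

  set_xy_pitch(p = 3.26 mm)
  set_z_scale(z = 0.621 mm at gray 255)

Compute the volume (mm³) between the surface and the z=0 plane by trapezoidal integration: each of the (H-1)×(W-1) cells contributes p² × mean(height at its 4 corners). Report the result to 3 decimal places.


378.437

height_mm = gray/255 × 0.621; cell vol = 3.26² × mean(4 corners)
unit = 3.26² × 0.621 / (4×255) = 0.00647033 mm³ per gray-sum
row 0: Σ corner-gray over 11 cells = 6793  → 43.9530
row 1: Σ corner-gray over 11 cells = 6621  → 42.8401
row 2: Σ corner-gray over 11 cells = 6278  → 40.6208
row 3: Σ corner-gray over 11 cells = 5730  → 37.0750
row 4: Σ corner-gray over 11 cells = 5125  → 33.1605
row 5: Σ corner-gray over 11 cells = 5612  → 36.3115
row 6: Σ corner-gray over 11 cells = 5815  → 37.6250
row 7: Σ corner-gray over 11 cells = 5226  → 33.8140
row 8: Σ corner-gray over 11 cells = 5803  → 37.5473
row 9: Σ corner-gray over 11 cells = 5485  → 35.4898
Σ rows: total corner-gray = 58488  → 378.4368 mm³


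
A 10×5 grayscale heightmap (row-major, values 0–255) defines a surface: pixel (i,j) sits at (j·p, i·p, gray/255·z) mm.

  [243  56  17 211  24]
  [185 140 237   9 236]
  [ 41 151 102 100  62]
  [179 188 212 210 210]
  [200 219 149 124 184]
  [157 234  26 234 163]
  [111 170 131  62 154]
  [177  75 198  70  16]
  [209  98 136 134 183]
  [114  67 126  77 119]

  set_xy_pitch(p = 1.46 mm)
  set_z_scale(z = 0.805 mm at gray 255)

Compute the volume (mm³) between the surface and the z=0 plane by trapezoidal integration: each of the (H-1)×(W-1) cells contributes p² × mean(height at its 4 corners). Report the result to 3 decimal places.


33.945

height_mm = gray/255 × 0.805; cell vol = 1.46² × mean(4 corners)
unit = 1.46² × 0.805 / (4×255) = 0.00168229 mm³ per gray-sum
row 0: Σ corner-gray over 4 cells = 2028  → 3.4117
row 1: Σ corner-gray over 4 cells = 2002  → 3.3679
row 2: Σ corner-gray over 4 cells = 2418  → 4.0678
row 3: Σ corner-gray over 4 cells = 2977  → 5.0082
row 4: Σ corner-gray over 4 cells = 2676  → 4.5018
row 5: Σ corner-gray over 4 cells = 2299  → 3.8676
row 6: Σ corner-gray over 4 cells = 1870  → 3.1459
row 7: Σ corner-gray over 4 cells = 2007  → 3.3764
row 8: Σ corner-gray over 4 cells = 1901  → 3.1980
Σ rows: total corner-gray = 20178  → 33.9453 mm³


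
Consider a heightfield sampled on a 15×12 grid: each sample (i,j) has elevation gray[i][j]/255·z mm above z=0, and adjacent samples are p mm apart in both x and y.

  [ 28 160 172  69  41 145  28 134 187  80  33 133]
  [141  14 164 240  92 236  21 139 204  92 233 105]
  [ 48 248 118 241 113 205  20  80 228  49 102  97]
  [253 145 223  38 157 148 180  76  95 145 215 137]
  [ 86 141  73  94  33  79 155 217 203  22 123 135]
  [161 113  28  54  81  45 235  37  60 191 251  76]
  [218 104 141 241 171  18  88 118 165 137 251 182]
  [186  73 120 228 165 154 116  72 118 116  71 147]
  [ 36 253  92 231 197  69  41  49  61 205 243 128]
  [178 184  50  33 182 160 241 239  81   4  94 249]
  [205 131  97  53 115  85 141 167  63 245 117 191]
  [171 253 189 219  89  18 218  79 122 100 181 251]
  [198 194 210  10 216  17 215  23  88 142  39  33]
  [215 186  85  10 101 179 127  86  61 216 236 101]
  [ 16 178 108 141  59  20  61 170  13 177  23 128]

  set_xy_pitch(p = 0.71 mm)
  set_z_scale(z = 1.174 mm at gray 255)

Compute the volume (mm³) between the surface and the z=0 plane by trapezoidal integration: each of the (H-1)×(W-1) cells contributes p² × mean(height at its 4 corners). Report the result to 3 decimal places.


46.497

height_mm = gray/255 × 1.174; cell vol = 0.71² × mean(4 corners)
unit = 0.71² × 1.174 / (4×255) = 0.000580209 mm³ per gray-sum
row 0: Σ corner-gray over 11 cells = 5375  → 3.1186
row 1: Σ corner-gray over 11 cells = 6069  → 3.5213
row 2: Σ corner-gray over 11 cells = 6187  → 3.5898
row 3: Σ corner-gray over 11 cells = 5735  → 3.3275
row 4: Σ corner-gray over 11 cells = 4928  → 2.8593
row 5: Σ corner-gray over 11 cells = 5695  → 3.3043
row 6: Σ corner-gray over 11 cells = 6067  → 3.5201
row 7: Σ corner-gray over 11 cells = 5845  → 3.3913
row 8: Σ corner-gray over 11 cells = 6009  → 3.4865
row 9: Σ corner-gray over 11 cells = 5787  → 3.3577
row 10: Σ corner-gray over 11 cells = 6182  → 3.5869
row 11: Σ corner-gray over 11 cells = 5897  → 3.4215
row 12: Σ corner-gray over 11 cells = 5429  → 3.1500
row 13: Σ corner-gray over 11 cells = 4934  → 2.8628
Σ rows: total corner-gray = 80139  → 46.4974 mm³


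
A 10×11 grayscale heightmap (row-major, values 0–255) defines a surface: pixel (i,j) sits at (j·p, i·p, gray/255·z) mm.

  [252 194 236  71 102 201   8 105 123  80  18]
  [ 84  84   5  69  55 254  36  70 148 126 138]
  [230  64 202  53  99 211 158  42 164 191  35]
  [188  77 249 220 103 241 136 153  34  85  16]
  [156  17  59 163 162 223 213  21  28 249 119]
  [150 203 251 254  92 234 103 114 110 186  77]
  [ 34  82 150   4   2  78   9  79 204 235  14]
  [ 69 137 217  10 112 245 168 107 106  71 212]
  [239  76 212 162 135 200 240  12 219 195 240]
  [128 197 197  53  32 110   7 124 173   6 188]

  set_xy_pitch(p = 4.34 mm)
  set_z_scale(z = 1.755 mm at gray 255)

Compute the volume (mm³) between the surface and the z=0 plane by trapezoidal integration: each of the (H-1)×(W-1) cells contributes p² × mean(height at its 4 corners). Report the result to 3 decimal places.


height_mm = gray/255 × 1.755; cell vol = 4.34² × mean(4 corners)
unit = 4.34² × 1.755 / (4×255) = 0.0324083 mm³ per gray-sum
row 0: Σ corner-gray over 10 cells = 4426  → 143.4392
row 1: Σ corner-gray over 10 cells = 4549  → 147.4254
row 2: Σ corner-gray over 10 cells = 5433  → 176.0744
row 3: Σ corner-gray over 10 cells = 5345  → 173.2224
row 4: Σ corner-gray over 10 cells = 5866  → 190.1072
row 5: Σ corner-gray over 10 cells = 5055  → 163.8240
row 6: Σ corner-gray over 10 cells = 4361  → 141.3326
row 7: Σ corner-gray over 10 cells = 6008  → 194.7091
row 8: Σ corner-gray over 10 cells = 5495  → 178.0837
Σ rows: total corner-gray = 46538  → 1508.2180 mm³

1508.218


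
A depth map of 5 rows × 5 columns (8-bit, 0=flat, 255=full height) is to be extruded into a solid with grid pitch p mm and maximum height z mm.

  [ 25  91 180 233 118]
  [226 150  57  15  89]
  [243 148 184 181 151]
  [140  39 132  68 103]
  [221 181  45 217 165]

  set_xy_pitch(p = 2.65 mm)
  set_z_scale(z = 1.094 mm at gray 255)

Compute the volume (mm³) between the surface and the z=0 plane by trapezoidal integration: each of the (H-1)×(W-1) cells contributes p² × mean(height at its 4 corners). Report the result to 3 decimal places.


height_mm = gray/255 × 1.094; cell vol = 2.65² × mean(4 corners)
unit = 2.65² × 1.094 / (4×255) = 0.00753198 mm³ per gray-sum
row 0: Σ corner-gray over 4 cells = 1910  → 14.3861
row 1: Σ corner-gray over 4 cells = 2179  → 16.4122
row 2: Σ corner-gray over 4 cells = 2141  → 16.1260
row 3: Σ corner-gray over 4 cells = 1993  → 15.0112
Σ rows: total corner-gray = 8223  → 61.9354 mm³

61.935


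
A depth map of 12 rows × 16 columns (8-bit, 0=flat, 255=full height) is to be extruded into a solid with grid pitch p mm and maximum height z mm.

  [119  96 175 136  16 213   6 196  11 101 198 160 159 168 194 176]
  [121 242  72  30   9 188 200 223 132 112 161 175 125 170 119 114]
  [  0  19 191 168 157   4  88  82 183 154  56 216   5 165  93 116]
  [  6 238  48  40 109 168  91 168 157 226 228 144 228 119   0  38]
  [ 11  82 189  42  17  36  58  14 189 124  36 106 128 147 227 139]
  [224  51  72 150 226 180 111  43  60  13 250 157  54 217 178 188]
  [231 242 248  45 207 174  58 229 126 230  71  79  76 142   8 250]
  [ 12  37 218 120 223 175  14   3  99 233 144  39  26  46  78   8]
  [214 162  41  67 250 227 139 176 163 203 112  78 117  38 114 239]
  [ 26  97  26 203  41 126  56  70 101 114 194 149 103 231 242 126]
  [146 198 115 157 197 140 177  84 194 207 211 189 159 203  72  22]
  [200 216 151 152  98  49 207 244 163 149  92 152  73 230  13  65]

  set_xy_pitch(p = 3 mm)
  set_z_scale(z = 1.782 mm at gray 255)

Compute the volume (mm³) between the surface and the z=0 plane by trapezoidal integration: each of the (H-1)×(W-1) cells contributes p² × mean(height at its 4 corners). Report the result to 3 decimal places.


1330.682

height_mm = gray/255 × 1.782; cell vol = 3² × mean(4 corners)
unit = 3² × 1.782 / (4×255) = 0.0157235 mm³ per gray-sum
row 0: Σ corner-gray over 15 cells = 8104  → 127.4235
row 1: Σ corner-gray over 15 cells = 7429  → 116.8101
row 2: Σ corner-gray over 15 cells = 7250  → 113.9956
row 3: Σ corner-gray over 15 cells = 6912  → 108.6810
row 4: Σ corner-gray over 15 cells = 6876  → 108.1150
row 5: Σ corner-gray over 15 cells = 8287  → 130.3009
row 6: Σ corner-gray over 15 cells = 7281  → 114.4830
row 7: Σ corner-gray over 15 cells = 7157  → 112.5333
row 8: Σ corner-gray over 15 cells = 7885  → 123.9800
row 9: Σ corner-gray over 15 cells = 8432  → 132.5808
row 10: Σ corner-gray over 15 cells = 9017  → 141.7791
Σ rows: total corner-gray = 84630  → 1330.6823 mm³


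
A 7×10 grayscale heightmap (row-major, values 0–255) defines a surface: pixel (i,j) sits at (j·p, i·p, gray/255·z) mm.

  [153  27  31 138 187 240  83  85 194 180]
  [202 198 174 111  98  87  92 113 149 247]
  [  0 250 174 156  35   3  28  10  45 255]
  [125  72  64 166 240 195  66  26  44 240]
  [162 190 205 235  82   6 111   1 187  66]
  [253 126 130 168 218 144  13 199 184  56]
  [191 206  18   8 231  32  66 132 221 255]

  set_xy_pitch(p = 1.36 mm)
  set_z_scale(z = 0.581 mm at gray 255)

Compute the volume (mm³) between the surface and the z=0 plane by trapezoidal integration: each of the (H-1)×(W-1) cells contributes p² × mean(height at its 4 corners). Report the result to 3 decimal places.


28.413

height_mm = gray/255 × 0.581; cell vol = 1.36² × mean(4 corners)
unit = 1.36² × 0.581 / (4×255) = 0.00105355 mm³ per gray-sum
row 0: Σ corner-gray over 9 cells = 4796  → 5.0528
row 1: Σ corner-gray over 9 cells = 4150  → 4.3722
row 2: Σ corner-gray over 9 cells = 3768  → 3.9698
row 3: Σ corner-gray over 9 cells = 4373  → 4.6072
row 4: Σ corner-gray over 9 cells = 4935  → 5.1993
row 5: Σ corner-gray over 9 cells = 4947  → 5.2119
Σ rows: total corner-gray = 26969  → 28.4131 mm³


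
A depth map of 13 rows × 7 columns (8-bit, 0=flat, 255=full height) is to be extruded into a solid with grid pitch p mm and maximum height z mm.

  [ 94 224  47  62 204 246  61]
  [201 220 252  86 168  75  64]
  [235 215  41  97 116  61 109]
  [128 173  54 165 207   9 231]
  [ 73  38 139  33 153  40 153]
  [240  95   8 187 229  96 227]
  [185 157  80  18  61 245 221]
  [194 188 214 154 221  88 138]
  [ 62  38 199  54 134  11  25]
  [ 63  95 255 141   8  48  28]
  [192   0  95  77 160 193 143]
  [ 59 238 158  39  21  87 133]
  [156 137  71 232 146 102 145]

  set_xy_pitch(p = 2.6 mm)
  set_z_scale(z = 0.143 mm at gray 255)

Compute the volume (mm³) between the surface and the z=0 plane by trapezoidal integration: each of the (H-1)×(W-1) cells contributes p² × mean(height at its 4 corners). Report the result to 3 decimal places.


33.495

height_mm = gray/255 × 0.143; cell vol = 2.6² × mean(4 corners)
unit = 2.6² × 0.143 / (4×255) = 0.000947725 mm³ per gray-sum
row 0: Σ corner-gray over 6 cells = 3588  → 3.4004
row 1: Σ corner-gray over 6 cells = 3271  → 3.1000
row 2: Σ corner-gray over 6 cells = 2979  → 2.8233
row 3: Σ corner-gray over 6 cells = 2607  → 2.4707
row 4: Σ corner-gray over 6 cells = 2729  → 2.5863
row 5: Σ corner-gray over 6 cells = 3225  → 3.0564
row 6: Σ corner-gray over 6 cells = 3590  → 3.4023
row 7: Σ corner-gray over 6 cells = 3021  → 2.8631
row 8: Σ corner-gray over 6 cells = 2144  → 2.0319
row 9: Σ corner-gray over 6 cells = 2570  → 2.4357
row 10: Σ corner-gray over 6 cells = 2663  → 2.5238
row 11: Σ corner-gray over 6 cells = 2955  → 2.8005
Σ rows: total corner-gray = 35342  → 33.4945 mm³


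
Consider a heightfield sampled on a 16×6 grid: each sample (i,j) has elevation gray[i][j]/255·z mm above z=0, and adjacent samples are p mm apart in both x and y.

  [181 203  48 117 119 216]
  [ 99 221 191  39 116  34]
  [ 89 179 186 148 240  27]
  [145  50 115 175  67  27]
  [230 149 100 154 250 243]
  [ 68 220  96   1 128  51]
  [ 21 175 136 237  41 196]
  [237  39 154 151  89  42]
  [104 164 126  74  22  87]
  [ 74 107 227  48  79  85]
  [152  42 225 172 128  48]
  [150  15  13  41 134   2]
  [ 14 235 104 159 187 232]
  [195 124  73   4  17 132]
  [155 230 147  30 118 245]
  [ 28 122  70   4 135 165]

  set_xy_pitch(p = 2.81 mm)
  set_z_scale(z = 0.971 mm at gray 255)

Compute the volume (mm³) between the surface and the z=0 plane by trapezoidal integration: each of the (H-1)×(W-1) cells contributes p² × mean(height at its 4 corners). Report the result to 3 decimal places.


height_mm = gray/255 × 0.971; cell vol = 2.81² × mean(4 corners)
unit = 2.81² × 0.971 / (4×255) = 0.00751678 mm³ per gray-sum
row 0: Σ corner-gray over 5 cells = 2638  → 19.8293
row 1: Σ corner-gray over 5 cells = 2889  → 21.7160
row 2: Σ corner-gray over 5 cells = 2608  → 19.6038
row 3: Σ corner-gray over 5 cells = 2765  → 20.7839
row 4: Σ corner-gray over 5 cells = 2788  → 20.9568
row 5: Σ corner-gray over 5 cells = 2404  → 18.0703
row 6: Σ corner-gray over 5 cells = 2540  → 19.0926
row 7: Σ corner-gray over 5 cells = 2108  → 15.8454
row 8: Σ corner-gray over 5 cells = 2044  → 15.3643
row 9: Σ corner-gray over 5 cells = 2415  → 18.1530
row 10: Σ corner-gray over 5 cells = 1892  → 14.2217
row 11: Σ corner-gray over 5 cells = 2174  → 16.3415
row 12: Σ corner-gray over 5 cells = 2379  → 17.8824
row 13: Σ corner-gray over 5 cells = 2213  → 16.6346
row 14: Σ corner-gray over 5 cells = 2305  → 17.3262
Σ rows: total corner-gray = 36162  → 271.8217 mm³

271.822


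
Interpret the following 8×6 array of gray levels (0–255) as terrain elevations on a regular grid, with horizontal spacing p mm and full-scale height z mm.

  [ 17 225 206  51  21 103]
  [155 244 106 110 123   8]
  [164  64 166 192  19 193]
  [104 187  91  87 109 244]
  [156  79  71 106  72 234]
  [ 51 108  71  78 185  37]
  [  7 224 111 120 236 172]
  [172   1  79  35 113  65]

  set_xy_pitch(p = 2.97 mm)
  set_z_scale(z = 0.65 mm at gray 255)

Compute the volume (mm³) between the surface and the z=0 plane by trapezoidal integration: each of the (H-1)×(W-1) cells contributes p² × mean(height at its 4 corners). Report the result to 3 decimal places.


height_mm = gray/255 × 0.65; cell vol = 2.97² × mean(4 corners)
unit = 2.97² × 0.65 / (4×255) = 0.00562116 mm³ per gray-sum
row 0: Σ corner-gray over 5 cells = 2455  → 13.8000
row 1: Σ corner-gray over 5 cells = 2568  → 14.4351
row 2: Σ corner-gray over 5 cells = 2535  → 14.2496
row 3: Σ corner-gray over 5 cells = 2342  → 13.1648
row 4: Σ corner-gray over 5 cells = 2018  → 11.3435
row 5: Σ corner-gray over 5 cells = 2533  → 14.2384
row 6: Σ corner-gray over 5 cells = 2254  → 12.6701
Σ rows: total corner-gray = 16705  → 93.9015 mm³

93.902


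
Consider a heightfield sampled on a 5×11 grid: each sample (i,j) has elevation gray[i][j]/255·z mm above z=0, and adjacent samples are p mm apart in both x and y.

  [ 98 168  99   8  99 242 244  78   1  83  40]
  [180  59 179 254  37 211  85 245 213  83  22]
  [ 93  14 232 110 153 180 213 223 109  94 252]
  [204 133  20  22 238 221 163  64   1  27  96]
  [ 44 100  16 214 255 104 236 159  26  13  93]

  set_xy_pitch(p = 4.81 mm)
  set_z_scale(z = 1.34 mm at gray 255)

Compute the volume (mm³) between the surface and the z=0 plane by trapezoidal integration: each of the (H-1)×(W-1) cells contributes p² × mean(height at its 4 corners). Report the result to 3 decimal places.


height_mm = gray/255 × 1.34; cell vol = 4.81² × mean(4 corners)
unit = 4.81² × 1.34 / (4×255) = 0.0303945 mm³ per gray-sum
row 0: Σ corner-gray over 10 cells = 5116  → 155.4982
row 1: Σ corner-gray over 10 cells = 5935  → 180.3913
row 2: Σ corner-gray over 10 cells = 5079  → 154.3736
row 3: Σ corner-gray over 10 cells = 4461  → 135.5898
Σ rows: total corner-gray = 20591  → 625.8528 mm³

625.853


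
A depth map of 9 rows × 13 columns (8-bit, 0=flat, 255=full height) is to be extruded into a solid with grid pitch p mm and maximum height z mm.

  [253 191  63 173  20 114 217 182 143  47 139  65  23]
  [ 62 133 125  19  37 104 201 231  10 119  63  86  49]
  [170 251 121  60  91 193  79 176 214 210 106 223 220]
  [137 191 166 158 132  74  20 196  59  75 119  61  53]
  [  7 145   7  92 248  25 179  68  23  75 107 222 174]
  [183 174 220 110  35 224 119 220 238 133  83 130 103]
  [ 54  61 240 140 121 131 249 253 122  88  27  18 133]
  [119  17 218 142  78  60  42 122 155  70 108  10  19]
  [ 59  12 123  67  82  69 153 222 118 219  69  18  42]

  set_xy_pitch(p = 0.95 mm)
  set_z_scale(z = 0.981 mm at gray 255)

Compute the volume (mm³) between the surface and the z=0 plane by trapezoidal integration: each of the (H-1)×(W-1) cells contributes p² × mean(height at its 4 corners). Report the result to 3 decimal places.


height_mm = gray/255 × 0.981; cell vol = 0.95² × mean(4 corners)
unit = 0.95² × 0.981 / (4×255) = 0.000867993 mm³ per gray-sum
row 0: Σ corner-gray over 12 cells = 5351  → 4.6446
row 1: Σ corner-gray over 12 cells = 6205  → 5.3859
row 2: Σ corner-gray over 12 cells = 6530  → 5.6680
row 3: Σ corner-gray over 12 cells = 5255  → 4.5613
row 4: Σ corner-gray over 12 cells = 6221  → 5.3998
row 5: Σ corner-gray over 12 cells = 6745  → 5.8546
row 6: Σ corner-gray over 12 cells = 5269  → 4.5735
row 7: Σ corner-gray over 12 cells = 4587  → 3.9815
Σ rows: total corner-gray = 46163  → 40.0691 mm³

40.069


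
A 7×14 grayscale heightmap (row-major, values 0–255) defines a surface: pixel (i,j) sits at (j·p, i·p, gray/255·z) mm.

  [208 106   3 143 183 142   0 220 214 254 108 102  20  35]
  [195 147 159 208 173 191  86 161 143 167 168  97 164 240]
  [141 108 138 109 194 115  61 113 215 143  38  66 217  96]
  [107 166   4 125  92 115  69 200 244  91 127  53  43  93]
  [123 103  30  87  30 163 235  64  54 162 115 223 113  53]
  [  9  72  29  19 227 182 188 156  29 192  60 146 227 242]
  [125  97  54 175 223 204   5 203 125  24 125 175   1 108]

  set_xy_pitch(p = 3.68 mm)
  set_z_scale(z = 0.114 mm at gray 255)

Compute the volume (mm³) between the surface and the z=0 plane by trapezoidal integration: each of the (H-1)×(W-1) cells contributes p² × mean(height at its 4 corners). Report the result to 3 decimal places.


59.559

height_mm = gray/255 × 0.114; cell vol = 3.68² × mean(4 corners)
unit = 3.68² × 0.114 / (4×255) = 0.00151356 mm³ per gray-sum
row 0: Σ corner-gray over 13 cells = 7396  → 11.1943
row 1: Σ corner-gray over 13 cells = 7434  → 11.2518
row 2: Σ corner-gray over 13 cells = 6129  → 9.2766
row 3: Σ corner-gray over 13 cells = 5792  → 8.7666
row 4: Σ corner-gray over 13 cells = 6239  → 9.4431
row 5: Σ corner-gray over 13 cells = 6360  → 9.6263
Σ rows: total corner-gray = 39350  → 59.5587 mm³


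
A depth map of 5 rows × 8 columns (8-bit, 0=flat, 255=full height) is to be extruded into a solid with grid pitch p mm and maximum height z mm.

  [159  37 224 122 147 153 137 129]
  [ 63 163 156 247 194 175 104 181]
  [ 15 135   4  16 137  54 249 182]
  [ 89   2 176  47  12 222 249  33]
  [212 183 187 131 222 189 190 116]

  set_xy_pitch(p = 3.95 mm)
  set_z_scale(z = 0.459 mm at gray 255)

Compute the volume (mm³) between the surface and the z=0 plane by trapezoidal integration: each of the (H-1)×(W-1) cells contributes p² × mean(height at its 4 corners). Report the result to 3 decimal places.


104.994

height_mm = gray/255 × 0.459; cell vol = 3.95² × mean(4 corners)
unit = 3.95² × 0.459 / (4×255) = 0.00702113 mm³ per gray-sum
row 0: Σ corner-gray over 7 cells = 4250  → 29.8398
row 1: Σ corner-gray over 7 cells = 3709  → 26.0414
row 2: Σ corner-gray over 7 cells = 2925  → 20.5368
row 3: Σ corner-gray over 7 cells = 4070  → 28.5760
Σ rows: total corner-gray = 14954  → 104.9939 mm³


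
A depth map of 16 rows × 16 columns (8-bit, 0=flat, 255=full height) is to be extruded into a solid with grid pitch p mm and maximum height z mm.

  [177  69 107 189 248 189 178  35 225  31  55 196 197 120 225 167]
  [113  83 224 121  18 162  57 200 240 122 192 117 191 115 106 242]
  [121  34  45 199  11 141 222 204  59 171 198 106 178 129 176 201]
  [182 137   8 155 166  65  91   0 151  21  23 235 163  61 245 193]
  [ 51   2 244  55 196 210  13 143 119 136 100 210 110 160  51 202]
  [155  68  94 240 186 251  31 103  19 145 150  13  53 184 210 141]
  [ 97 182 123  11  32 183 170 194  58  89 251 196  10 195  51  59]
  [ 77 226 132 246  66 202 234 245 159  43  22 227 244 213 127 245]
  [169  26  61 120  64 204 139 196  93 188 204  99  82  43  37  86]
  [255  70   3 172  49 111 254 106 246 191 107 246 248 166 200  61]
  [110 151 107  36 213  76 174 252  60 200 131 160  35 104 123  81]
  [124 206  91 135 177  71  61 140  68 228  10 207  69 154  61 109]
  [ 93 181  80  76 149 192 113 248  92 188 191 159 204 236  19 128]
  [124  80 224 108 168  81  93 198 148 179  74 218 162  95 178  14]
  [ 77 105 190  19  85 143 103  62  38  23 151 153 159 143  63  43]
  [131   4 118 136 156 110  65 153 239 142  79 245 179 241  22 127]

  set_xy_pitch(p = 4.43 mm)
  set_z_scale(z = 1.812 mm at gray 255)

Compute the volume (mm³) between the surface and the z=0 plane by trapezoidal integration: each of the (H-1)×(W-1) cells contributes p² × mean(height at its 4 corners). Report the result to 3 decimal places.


height_mm = gray/255 × 1.812; cell vol = 4.43² × mean(4 corners)
unit = 4.43² × 1.812 / (4×255) = 0.0348631 mm³ per gray-sum
row 0: Σ corner-gray over 15 cells = 8723  → 304.1105
row 1: Σ corner-gray over 15 cells = 8319  → 290.0258
row 2: Σ corner-gray over 15 cells = 7485  → 260.9500
row 3: Σ corner-gray over 15 cells = 7168  → 249.8984
row 4: Σ corner-gray over 15 cells = 7541  → 262.9023
row 5: Σ corner-gray over 15 cells = 7436  → 259.2417
row 6: Σ corner-gray over 15 cells = 8740  → 304.7031
row 7: Σ corner-gray over 15 cells = 8461  → 294.9763
row 8: Σ corner-gray over 15 cells = 8021  → 279.6366
row 9: Σ corner-gray over 15 cells = 8489  → 295.9525
row 10: Σ corner-gray over 15 cells = 7424  → 258.8233
row 11: Σ corner-gray over 15 cells = 8066  → 281.2054
row 12: Σ corner-gray over 15 cells = 8627  → 300.7636
row 13: Σ corner-gray over 15 cells = 7144  → 249.0617
row 14: Σ corner-gray over 15 cells = 7030  → 245.0873
Σ rows: total corner-gray = 118674  → 4137.3385 mm³

4137.339


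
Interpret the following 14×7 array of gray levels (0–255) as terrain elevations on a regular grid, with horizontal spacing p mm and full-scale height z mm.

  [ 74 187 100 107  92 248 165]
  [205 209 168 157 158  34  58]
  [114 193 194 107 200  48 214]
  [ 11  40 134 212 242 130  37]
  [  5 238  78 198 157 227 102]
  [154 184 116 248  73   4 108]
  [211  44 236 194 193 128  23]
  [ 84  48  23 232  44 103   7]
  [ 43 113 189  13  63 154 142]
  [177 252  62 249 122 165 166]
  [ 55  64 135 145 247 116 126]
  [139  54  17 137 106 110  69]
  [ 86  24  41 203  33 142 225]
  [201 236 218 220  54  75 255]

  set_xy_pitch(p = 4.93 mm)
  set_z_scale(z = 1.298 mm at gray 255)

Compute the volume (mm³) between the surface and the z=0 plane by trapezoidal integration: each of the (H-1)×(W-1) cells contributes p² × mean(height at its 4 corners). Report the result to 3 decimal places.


1258.539

height_mm = gray/255 × 1.298; cell vol = 4.93² × mean(4 corners)
unit = 4.93² × 1.298 / (4×255) = 0.0309292 mm³ per gray-sum
row 0: Σ corner-gray over 6 cells = 3422  → 105.8396
row 1: Σ corner-gray over 6 cells = 3527  → 109.0872
row 2: Σ corner-gray over 6 cells = 3376  → 104.4169
row 3: Σ corner-gray over 6 cells = 3467  → 107.2315
row 4: Σ corner-gray over 6 cells = 3415  → 105.6231
row 5: Σ corner-gray over 6 cells = 3336  → 103.1797
row 6: Σ corner-gray over 6 cells = 2815  → 87.0656
row 7: Σ corner-gray over 6 cells = 2240  → 69.2814
row 8: Σ corner-gray over 6 cells = 3292  → 101.8188
row 9: Σ corner-gray over 6 cells = 3638  → 112.5203
row 10: Σ corner-gray over 6 cells = 2651  → 81.9932
row 11: Σ corner-gray over 6 cells = 2253  → 69.6834
row 12: Σ corner-gray over 6 cells = 3259  → 100.7982
Σ rows: total corner-gray = 40691  → 1258.5391 mm³
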